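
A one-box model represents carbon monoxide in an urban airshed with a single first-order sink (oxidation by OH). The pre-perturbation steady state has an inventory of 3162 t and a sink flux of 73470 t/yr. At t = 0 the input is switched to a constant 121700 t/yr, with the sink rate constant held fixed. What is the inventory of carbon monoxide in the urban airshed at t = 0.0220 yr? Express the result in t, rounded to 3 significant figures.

3990 t

The sink rate constant is k = F₀/M₀ = 73470/3162 = 23.24 yr⁻¹.
Solving dM/dt = F₁ − kM with M(0) = M₀ gives M(t) = F₁/k + (M₀ − F₁/k)·e^(−kt).
F₁/k = 121700/23.24 = 5237.7 t; kt = 23.24 × 0.0220 = 0.5112, e^(−kt) = 0.5998.
M(0.0220) = 5237.7 + (3162 − 5237.7) × 0.5998 = 5237.7 − 1245 = 3992.7 t.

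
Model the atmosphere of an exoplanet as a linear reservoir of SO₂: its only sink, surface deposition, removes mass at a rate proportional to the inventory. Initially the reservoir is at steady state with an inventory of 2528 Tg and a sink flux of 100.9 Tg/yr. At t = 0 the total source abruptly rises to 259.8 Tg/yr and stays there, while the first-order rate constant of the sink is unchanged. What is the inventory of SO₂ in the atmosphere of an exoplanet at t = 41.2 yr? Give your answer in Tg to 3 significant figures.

5740 Tg

τ = M₀/F₀ = 2528/100.9 = 25.05 yr; rate constant k = 1/τ.
New steady state M_∞ = F₁/k = F₁·τ = 259.8 × 25.05 = 6509.2 Tg.
M(t) = M_∞ + (M₀ − M_∞)·e^(−t/τ); t/τ = 41.2/25.05 = 1.644, so e^(−t/τ) = 0.1931.
M(t) = 6509.2 − 3981 × 0.1931 = 5740.3 Tg.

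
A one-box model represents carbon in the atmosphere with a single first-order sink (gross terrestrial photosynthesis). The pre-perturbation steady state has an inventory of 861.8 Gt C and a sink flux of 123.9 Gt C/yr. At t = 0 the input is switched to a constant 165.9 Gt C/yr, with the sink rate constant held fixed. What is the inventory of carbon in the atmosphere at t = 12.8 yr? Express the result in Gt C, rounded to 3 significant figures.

1110 Gt C

The sink rate constant is k = F₀/M₀ = 123.9/861.8 = 0.1438 yr⁻¹.
Solving dM/dt = F₁ − kM with M(0) = M₀ gives M(t) = F₁/k + (M₀ − F₁/k)·e^(−kt).
F₁/k = 165.9/0.1438 = 1153.9 Gt C; kt = 0.1438 × 12.8 = 1.840, e^(−kt) = 0.1588.
M(12.8) = 1153.9 + (861.8 − 1153.9) × 0.1588 = 1153.9 − 46.39 = 1107.6 Gt C.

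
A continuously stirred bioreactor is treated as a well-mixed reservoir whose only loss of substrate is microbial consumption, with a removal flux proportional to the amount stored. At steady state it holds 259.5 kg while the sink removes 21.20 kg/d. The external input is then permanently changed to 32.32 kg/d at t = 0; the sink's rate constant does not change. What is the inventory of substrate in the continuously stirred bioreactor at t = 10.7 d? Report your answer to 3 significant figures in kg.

Residence time τ = M₀/F₀ = 12.24 d. The eventual steady state is M_∞ = M₀·(F₁/F₀) = 259.5 × 32.32/21.20 = 395.62 kg.
The anomaly ΔM(t) = M(t) − M_∞ decays as ΔM₀·e^(−t/τ) with ΔM₀ = 259.5 − 395.62 = −136.1 kg.
At t = 10.7 d, e^(−t/τ) = e^(−0.8741) = 0.4172, so ΔM = −56.79 kg and M = 395.62 − 56.79 = 338.83 kg.

339 kg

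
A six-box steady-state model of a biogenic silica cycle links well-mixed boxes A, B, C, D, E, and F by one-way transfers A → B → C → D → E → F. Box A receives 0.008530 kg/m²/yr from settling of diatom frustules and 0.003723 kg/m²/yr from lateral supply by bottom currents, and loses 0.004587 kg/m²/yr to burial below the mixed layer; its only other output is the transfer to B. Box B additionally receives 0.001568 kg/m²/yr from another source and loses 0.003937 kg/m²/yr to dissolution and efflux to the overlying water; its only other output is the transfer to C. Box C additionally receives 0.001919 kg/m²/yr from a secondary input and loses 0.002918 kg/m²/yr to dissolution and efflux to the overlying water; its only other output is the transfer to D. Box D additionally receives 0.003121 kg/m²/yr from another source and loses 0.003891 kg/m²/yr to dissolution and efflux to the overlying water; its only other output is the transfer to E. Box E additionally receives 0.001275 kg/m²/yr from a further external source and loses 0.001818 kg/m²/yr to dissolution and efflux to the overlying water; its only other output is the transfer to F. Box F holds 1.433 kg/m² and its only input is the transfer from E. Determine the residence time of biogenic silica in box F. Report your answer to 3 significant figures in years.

480 yr

Box A: F(A→B) = (0.008530 + 0.003723) − 0.004587 = 0.0076660 kg/m²/yr.
Box B: F(B→C) = (0.0076660 + 0.001568) − 0.003937 = 0.0052970 kg/m²/yr.
Box C: F(C→D) = (0.0052970 + 0.001919) − 0.002918 = 0.0042980 kg/m²/yr.
Box D: F(D→E) = (0.0042980 + 0.003121) − 0.003891 = 0.0035280 kg/m²/yr.
Box E: F(E→F) = (0.0035280 + 0.001275) − 0.001818 = 0.0029850 kg/m²/yr.
Box F throughput = its input = 0.0029850 kg/m²/yr; τ = 1.433 / 0.0029850 = 480.1 yr.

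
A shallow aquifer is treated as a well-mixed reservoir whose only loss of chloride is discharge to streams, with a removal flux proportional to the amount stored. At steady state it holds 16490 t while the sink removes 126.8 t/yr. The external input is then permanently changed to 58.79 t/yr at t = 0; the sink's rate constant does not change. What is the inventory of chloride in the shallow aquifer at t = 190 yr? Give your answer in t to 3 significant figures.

The sink rate constant is k = F₀/M₀ = 126.8/16490 = 0.007690 yr⁻¹.
Solving dM/dt = F₁ − kM with M(0) = M₀ gives M(t) = F₁/k + (M₀ − F₁/k)·e^(−kt).
F₁/k = 58.79/0.007690 = 7645.5 t; kt = 0.007690 × 190 = 1.461, e^(−kt) = 0.2320.
M(190) = 7645.5 + (16490 − 7645.5) × 0.2320 = 7645.5 + 2052 = 9697.4 t.

9700 t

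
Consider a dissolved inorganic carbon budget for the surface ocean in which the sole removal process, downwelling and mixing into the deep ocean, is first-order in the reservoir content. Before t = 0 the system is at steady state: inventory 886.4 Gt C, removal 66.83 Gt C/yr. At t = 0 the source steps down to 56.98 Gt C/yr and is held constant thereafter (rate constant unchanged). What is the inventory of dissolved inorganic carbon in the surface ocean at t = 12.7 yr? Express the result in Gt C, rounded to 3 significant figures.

806 Gt C

The sink rate constant is k = F₀/M₀ = 66.83/886.4 = 0.07539 yr⁻¹.
Solving dM/dt = F₁ − kM with M(0) = M₀ gives M(t) = F₁/k + (M₀ − F₁/k)·e^(−kt).
F₁/k = 56.98/0.07539 = 755.75 Gt C; kt = 0.07539 × 12.7 = 0.9575, e^(−kt) = 0.3838.
M(12.7) = 755.75 + (886.4 − 755.75) × 0.3838 = 755.75 + 50.15 = 805.90 Gt C.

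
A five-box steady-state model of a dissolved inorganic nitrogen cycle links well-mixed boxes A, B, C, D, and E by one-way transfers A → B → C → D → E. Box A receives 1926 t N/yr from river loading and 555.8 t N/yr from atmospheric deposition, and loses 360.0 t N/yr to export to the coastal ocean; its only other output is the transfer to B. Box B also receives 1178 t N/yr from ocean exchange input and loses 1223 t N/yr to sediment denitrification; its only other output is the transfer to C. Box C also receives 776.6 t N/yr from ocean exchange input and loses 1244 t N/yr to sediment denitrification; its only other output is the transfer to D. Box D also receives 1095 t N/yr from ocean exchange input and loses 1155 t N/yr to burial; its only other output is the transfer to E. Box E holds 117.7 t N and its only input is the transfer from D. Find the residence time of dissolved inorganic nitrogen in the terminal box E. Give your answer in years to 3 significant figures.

Box A: F(A→B) = (1926 + 555.8) − 360.0 = 2121.8 t N/yr.
Box B: F(B→C) = (2121.8 + 1178) − 1223 = 2076.8 t N/yr.
Box C: F(C→D) = (2076.8 + 776.6) − 1244 = 1609.4 t N/yr.
Box D: F(D→E) = (1609.4 + 1095) − 1155 = 1549.4 t N/yr.
Box E throughput = its input = 1549.4 t N/yr; τ = 117.7 / 1549.4 = 0.07596 yr.

0.0760 yr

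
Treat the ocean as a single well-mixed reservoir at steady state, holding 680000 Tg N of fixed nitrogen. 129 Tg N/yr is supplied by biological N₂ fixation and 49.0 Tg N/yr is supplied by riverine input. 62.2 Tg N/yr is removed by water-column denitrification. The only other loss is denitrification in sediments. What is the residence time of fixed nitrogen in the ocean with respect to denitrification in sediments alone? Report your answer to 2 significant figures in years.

At steady state ΣF_in = ΣF_out.
ΣF_in = 129 + 49.0 = 178.00 Tg N/yr.
Denitrification in sediments flux = ΣF_in − (62.2) = 178.00 − 62.20 = 115.8 Tg N/yr.
τ = M / F = 680000 / 115.8 = 5872 yr.

5900 yr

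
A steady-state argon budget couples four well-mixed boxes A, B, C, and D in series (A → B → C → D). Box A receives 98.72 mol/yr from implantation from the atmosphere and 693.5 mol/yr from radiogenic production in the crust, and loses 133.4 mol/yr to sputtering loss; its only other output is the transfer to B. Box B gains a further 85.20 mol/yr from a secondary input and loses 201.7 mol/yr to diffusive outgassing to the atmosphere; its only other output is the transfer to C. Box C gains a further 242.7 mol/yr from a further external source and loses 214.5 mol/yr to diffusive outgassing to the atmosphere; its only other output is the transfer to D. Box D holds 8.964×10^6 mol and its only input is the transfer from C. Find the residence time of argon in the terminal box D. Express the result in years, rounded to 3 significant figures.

15700 yr

Box A: F(A→B) = (98.72 + 693.5) − 133.4 = 658.82 mol/yr.
Box B: F(B→C) = (658.82 + 85.20) − 201.7 = 542.32 mol/yr.
Box C: F(C→D) = (542.32 + 242.7) − 214.5 = 570.52 mol/yr.
Box D throughput = its input = 570.52 mol/yr; τ = 8.964×10^6 / 570.52 = 15710 yr.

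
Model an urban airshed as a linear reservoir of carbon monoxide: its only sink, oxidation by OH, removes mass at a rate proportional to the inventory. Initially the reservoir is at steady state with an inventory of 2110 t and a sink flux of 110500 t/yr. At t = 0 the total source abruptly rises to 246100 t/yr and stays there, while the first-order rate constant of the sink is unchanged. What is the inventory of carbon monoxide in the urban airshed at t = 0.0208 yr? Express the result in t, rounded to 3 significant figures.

Residence time τ = M₀/F₀ = 0.01910 yr. The eventual steady state is M_∞ = M₀·(F₁/F₀) = 2110 × 246100/110500 = 4699.3 t.
The anomaly ΔM(t) = M(t) − M_∞ decays as ΔM₀·e^(−t/τ) with ΔM₀ = 2110 − 4699.3 = −2589 t.
At t = 0.0208 yr, e^(−t/τ) = e^(−1.089) = 0.3365, so ΔM = −871.2 t and M = 4699.3 − 871.2 = 3828.1 t.

3830 t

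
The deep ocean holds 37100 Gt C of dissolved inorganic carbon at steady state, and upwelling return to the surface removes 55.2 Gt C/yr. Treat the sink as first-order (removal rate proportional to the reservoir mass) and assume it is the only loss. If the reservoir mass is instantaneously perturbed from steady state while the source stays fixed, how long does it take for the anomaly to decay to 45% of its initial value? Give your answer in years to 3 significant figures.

For a linear reservoir the anomaly decays as exp(−t/τ) with τ = M/F = 37100/55.2 = 672.1 yr.
exp(−t/τ) = 0.45 ⇒ t = −τ ln(0.45) = 672.1 × 0.7985 = 536.7 yr.

537 yr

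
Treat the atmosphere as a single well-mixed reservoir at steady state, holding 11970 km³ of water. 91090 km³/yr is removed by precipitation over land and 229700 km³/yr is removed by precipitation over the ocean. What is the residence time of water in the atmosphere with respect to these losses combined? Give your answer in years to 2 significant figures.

0.037 yr

Total removal = 91090 + 229700 = 320790 km³/yr.
τ = M / ΣF_out = 11970 / 320790 = 0.03731 yr.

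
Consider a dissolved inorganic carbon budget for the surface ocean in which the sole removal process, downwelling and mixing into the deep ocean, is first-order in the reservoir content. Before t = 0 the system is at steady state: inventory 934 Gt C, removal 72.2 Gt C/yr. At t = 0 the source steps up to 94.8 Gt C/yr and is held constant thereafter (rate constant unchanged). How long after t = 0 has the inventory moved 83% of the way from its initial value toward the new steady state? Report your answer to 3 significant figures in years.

τ = M₀/F₀ = 934/72.2 = 12.94 yr.
The remaining gap fraction is e^(−t/τ); 83% covered ⇒ e^(−t/τ) = 0.170.
t = −τ ln(0.170) = 12.94 × 1.772 = 22.92 yr.

22.9 yr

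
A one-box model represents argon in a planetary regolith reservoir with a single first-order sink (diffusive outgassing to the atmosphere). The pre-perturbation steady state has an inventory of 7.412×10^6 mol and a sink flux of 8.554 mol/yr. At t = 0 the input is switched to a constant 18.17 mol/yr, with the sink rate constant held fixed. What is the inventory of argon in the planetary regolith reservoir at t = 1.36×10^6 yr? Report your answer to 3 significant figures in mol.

Residence time τ = M₀/F₀ = 866500 yr. The eventual steady state is M_∞ = M₀·(F₁/F₀) = 7.412×10^6 × 18.17/8.554 = 1.5744×10^7 mol.
The anomaly ΔM(t) = M(t) − M_∞ decays as ΔM₀·e^(−t/τ) with ΔM₀ = 7.412×10^6 − 1.5744×10^7 = −8.332×10^6 mol.
At t = 1.36×10^6 yr, e^(−t/τ) = e^(−1.570) = 0.2081, so ΔM = −1.734×10^6 mol and M = 1.5744×10^7 − 1.734×10^6 = 1.4010×10^7 mol.

1.40×10^7 mol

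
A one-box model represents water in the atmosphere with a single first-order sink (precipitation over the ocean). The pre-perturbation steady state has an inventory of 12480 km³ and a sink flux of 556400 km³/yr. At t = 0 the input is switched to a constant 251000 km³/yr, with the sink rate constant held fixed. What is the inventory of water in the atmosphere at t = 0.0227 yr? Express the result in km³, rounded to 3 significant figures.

The sink rate constant is k = F₀/M₀ = 556400/12480 = 44.58 yr⁻¹.
Solving dM/dt = F₁ − kM with M(0) = M₀ gives M(t) = F₁/k + (M₀ − F₁/k)·e^(−kt).
F₁/k = 251000/44.58 = 5629.9 km³; kt = 44.58 × 0.0227 = 1.012, e^(−kt) = 0.3635.
M(0.0227) = 5629.9 + (12480 − 5629.9) × 0.3635 = 5629.9 + 2490 = 8119.8 km³.

8120 km³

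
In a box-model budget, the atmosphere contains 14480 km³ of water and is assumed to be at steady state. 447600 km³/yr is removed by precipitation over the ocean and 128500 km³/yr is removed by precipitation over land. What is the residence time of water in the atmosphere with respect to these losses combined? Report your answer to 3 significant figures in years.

0.0251 yr

Total removal = 447600 + 128500 = 576100 km³/yr.
τ = M / ΣF_out = 14480 / 576100 = 0.02513 yr.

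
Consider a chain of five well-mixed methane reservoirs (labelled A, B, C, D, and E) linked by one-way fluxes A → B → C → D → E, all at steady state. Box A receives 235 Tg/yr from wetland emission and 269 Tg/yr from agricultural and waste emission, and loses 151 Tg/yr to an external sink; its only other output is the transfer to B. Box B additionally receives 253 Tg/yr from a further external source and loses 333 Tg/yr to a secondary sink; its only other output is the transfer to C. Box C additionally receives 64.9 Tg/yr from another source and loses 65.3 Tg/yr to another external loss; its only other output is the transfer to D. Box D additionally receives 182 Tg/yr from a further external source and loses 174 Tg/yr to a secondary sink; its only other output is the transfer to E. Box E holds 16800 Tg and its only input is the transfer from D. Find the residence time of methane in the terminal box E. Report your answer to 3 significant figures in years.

59.9 yr

Box A: F(A→B) = (235 + 269) − 151 = 353.00 Tg/yr.
Box B: F(B→C) = (353.00 + 253) − 333 = 273.00 Tg/yr.
Box C: F(C→D) = (273.00 + 64.9) − 65.3 = 272.60 Tg/yr.
Box D: F(D→E) = (272.60 + 182) − 174 = 280.60 Tg/yr.
Box E throughput = its input = 280.60 Tg/yr; τ = 16800 / 280.60 = 59.87 yr.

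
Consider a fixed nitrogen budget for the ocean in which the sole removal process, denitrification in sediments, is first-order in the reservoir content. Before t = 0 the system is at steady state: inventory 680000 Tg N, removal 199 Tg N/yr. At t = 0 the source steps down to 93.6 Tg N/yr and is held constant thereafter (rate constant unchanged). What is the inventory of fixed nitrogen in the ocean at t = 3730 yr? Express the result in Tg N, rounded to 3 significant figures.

τ = M₀/F₀ = 680000/199 = 3417 yr; rate constant k = 1/τ.
New steady state M_∞ = F₁/k = F₁·τ = 93.6 × 3417 = 319840 Tg N.
M(t) = M_∞ + (M₀ − M_∞)·e^(−t/τ); t/τ = 3730/3417 = 1.092, so e^(−t/τ) = 0.3357.
M(t) = 319840 + 360200 × 0.3357 = 440740 Tg N.

441000 Tg N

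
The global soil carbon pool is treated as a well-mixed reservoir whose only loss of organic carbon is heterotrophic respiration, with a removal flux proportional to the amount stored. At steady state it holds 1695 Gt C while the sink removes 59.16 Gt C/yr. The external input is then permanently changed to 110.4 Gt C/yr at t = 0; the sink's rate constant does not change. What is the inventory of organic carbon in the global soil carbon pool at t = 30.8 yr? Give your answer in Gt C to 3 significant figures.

2660 Gt C

Residence time τ = M₀/F₀ = 28.65 yr. The eventual steady state is M_∞ = M₀·(F₁/F₀) = 1695 × 110.4/59.16 = 3163.1 Gt C.
The anomaly ΔM(t) = M(t) − M_∞ decays as ΔM₀·e^(−t/τ) with ΔM₀ = 1695 − 3163.1 = −1468 Gt C.
At t = 30.8 yr, e^(−t/τ) = e^(−1.075) = 0.3413, so ΔM = −501.1 Gt C and M = 3163.1 − 501.1 = 2662.0 Gt C.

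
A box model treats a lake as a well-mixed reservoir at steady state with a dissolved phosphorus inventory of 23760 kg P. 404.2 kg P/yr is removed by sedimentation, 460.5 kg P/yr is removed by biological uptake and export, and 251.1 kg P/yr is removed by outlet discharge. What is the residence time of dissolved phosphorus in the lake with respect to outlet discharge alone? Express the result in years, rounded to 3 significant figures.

94.6 yr

Residence time with respect to a single sink: τ = M / F_sink.
τ = 23760 / 251.1 = 94.62 yr.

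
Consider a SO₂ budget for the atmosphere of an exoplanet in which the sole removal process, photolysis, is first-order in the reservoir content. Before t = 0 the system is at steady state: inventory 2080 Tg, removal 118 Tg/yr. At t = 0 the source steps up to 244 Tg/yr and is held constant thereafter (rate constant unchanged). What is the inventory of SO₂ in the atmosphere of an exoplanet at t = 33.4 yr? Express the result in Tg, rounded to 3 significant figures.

3970 Tg

Residence time τ = M₀/F₀ = 17.63 yr. The eventual steady state is M_∞ = M₀·(F₁/F₀) = 2080 × 244/118 = 4301.0 Tg.
The anomaly ΔM(t) = M(t) − M_∞ decays as ΔM₀·e^(−t/τ) with ΔM₀ = 2080 − 4301.0 = −2221 Tg.
At t = 33.4 yr, e^(−t/τ) = e^(−1.895) = 0.1503, so ΔM = −333.9 Tg and M = 4301.0 − 333.9 = 3967.1 Tg.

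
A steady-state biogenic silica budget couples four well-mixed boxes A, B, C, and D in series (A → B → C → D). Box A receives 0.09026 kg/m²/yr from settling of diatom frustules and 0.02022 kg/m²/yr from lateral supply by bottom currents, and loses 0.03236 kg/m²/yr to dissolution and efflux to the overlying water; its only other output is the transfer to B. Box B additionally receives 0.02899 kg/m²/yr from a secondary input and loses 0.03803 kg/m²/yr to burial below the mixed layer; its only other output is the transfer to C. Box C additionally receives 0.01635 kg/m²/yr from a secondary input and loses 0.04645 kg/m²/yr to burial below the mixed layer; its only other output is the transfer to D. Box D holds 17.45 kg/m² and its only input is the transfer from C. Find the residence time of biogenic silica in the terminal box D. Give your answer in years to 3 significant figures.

Box A: F(A→B) = (0.09026 + 0.02022) − 0.03236 = 0.078120 kg/m²/yr.
Box B: F(B→C) = (0.078120 + 0.02899) − 0.03803 = 0.069080 kg/m²/yr.
Box C: F(C→D) = (0.069080 + 0.01635) − 0.04645 = 0.038980 kg/m²/yr.
Box D throughput = its input = 0.038980 kg/m²/yr; τ = 17.45 / 0.038980 = 447.7 yr.

448 yr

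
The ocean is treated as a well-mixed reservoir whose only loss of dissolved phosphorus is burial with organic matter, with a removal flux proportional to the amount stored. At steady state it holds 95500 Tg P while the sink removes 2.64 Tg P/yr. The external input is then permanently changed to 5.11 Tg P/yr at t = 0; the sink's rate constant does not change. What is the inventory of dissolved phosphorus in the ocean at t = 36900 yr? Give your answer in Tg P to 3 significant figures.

The sink rate constant is k = F₀/M₀ = 2.64/95500 = 2.764×10^-5 yr⁻¹.
Solving dM/dt = F₁ − kM with M(0) = M₀ gives M(t) = F₁/k + (M₀ − F₁/k)·e^(−kt).
F₁/k = 5.11/2.764×10^-5 = 184850 Tg P; kt = 2.764×10^-5 × 36900 = 1.020, e^(−kt) = 0.3606.
M(36900) = 184850 + (95500 − 184850) × 0.3606 = 184850 − 32220 = 152630 Tg P.

153000 Tg P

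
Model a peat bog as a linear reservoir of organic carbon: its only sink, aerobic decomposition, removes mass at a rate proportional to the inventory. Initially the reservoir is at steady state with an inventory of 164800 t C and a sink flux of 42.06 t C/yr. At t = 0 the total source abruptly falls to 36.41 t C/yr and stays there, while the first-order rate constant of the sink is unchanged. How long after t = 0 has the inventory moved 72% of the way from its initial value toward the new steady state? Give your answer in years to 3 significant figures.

τ = M₀/F₀ = 164800/42.06 = 3918 yr.
The remaining gap fraction is e^(−t/τ); 72% covered ⇒ e^(−t/τ) = 0.280.
t = −τ ln(0.280) = 3918 × 1.273 = 4988 yr.

4990 yr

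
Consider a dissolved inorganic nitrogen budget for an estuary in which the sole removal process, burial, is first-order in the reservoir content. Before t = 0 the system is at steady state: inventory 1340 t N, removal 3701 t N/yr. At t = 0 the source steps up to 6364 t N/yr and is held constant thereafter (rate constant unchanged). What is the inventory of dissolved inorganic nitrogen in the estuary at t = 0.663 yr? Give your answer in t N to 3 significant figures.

2150 t N

τ = M₀/F₀ = 1340/3701 = 0.3621 yr; rate constant k = 1/τ.
New steady state M_∞ = F₁/k = F₁·τ = 6364 × 0.3621 = 2304.2 t N.
M(t) = M_∞ + (M₀ − M_∞)·e^(−t/τ); t/τ = 0.663/0.3621 = 1.831, so e^(−t/τ) = 0.1602.
M(t) = 2304.2 − 964.2 × 0.1602 = 2149.7 t N.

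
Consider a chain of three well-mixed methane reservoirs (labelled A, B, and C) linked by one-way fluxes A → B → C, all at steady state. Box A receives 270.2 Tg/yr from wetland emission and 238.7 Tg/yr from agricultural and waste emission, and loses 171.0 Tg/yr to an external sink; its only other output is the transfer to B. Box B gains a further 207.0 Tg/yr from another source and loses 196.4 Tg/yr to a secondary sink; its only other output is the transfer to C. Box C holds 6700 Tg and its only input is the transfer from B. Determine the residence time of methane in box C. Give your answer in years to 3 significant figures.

19.2 yr

Box A: F(A→B) = (270.2 + 238.7) − 171.0 = 337.90 Tg/yr.
Box B: F(B→C) = (337.90 + 207.0) − 196.4 = 348.50 Tg/yr.
Box C throughput = its input = 348.50 Tg/yr; τ = 6700 / 348.50 = 19.23 yr.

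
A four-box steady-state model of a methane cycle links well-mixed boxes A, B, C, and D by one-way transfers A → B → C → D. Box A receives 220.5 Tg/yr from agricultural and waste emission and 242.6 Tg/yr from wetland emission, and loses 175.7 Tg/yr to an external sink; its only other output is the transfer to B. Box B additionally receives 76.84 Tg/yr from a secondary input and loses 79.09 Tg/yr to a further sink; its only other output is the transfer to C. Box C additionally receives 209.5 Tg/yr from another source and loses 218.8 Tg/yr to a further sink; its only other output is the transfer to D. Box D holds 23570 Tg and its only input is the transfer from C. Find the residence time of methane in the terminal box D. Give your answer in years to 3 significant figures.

85.4 yr

Box A: F(A→B) = (220.5 + 242.6) − 175.7 = 287.40 Tg/yr.
Box B: F(B→C) = (287.40 + 76.84) − 79.09 = 285.15 Tg/yr.
Box C: F(C→D) = (285.15 + 209.5) − 218.8 = 275.85 Tg/yr.
Box D throughput = its input = 275.85 Tg/yr; τ = 23570 / 275.85 = 85.44 yr.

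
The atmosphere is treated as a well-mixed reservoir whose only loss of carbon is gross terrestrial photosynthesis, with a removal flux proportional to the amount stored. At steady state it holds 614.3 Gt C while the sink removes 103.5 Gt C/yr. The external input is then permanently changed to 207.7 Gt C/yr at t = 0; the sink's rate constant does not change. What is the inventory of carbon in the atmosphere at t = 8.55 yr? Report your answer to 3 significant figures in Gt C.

The sink rate constant is k = F₀/M₀ = 103.5/614.3 = 0.1685 yr⁻¹.
Solving dM/dt = F₁ − kM with M(0) = M₀ gives M(t) = F₁/k + (M₀ − F₁/k)·e^(−kt).
F₁/k = 207.7/0.1685 = 1232.8 Gt C; kt = 0.1685 × 8.55 = 1.441, e^(−kt) = 0.2368.
M(8.55) = 1232.8 + (614.3 − 1232.8) × 0.2368 = 1232.8 − 146.4 = 1086.3 Gt C.

1090 Gt C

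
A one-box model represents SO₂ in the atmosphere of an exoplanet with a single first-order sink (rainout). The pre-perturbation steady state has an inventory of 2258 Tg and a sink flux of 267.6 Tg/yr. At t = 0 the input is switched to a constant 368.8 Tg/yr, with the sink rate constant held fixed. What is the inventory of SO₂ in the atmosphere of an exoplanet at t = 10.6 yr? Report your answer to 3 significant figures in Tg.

2870 Tg

τ = M₀/F₀ = 2258/267.6 = 8.438 yr; rate constant k = 1/τ.
New steady state M_∞ = F₁/k = F₁·τ = 368.8 × 8.438 = 3111.9 Tg.
M(t) = M_∞ + (M₀ − M_∞)·e^(−t/τ); t/τ = 10.6/8.438 = 1.256, so e^(−t/τ) = 0.2847.
M(t) = 3111.9 − 853.9 × 0.2847 = 2868.8 Tg.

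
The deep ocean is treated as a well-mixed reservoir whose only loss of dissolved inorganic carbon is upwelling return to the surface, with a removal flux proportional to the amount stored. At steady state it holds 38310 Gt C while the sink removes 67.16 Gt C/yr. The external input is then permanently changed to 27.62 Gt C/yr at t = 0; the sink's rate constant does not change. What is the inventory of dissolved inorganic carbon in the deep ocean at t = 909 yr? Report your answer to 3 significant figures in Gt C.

20300 Gt C

τ = M₀/F₀ = 38310/67.16 = 570.4 yr; rate constant k = 1/τ.
New steady state M_∞ = F₁/k = F₁·τ = 27.62 × 570.4 = 15755 Gt C.
M(t) = M_∞ + (M₀ − M_∞)·e^(−t/τ); t/τ = 909/570.4 = 1.594, so e^(−t/τ) = 0.2032.
M(t) = 15755 + 22550 × 0.2032 = 20338 Gt C.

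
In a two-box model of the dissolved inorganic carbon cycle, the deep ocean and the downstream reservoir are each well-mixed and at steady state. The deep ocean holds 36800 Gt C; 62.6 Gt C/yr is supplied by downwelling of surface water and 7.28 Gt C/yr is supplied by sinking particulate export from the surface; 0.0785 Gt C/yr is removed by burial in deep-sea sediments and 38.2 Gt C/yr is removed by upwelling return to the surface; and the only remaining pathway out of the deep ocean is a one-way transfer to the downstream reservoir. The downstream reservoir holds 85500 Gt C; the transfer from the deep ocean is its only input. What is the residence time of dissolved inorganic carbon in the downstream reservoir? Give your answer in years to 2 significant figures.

2700 yr

Balance the deep ocean: ΣF_in = 62.6 + 7.28 = 69.880 Gt C/yr.
Transfer to the downstream reservoir = ΣF_in − (0.0785 + 38.2) = 31.601 Gt C/yr.
At steady state the output of the downstream reservoir equals its input, 31.601 Gt C/yr.
τ = M / F = 85500 / 31.601 = 2706 yr.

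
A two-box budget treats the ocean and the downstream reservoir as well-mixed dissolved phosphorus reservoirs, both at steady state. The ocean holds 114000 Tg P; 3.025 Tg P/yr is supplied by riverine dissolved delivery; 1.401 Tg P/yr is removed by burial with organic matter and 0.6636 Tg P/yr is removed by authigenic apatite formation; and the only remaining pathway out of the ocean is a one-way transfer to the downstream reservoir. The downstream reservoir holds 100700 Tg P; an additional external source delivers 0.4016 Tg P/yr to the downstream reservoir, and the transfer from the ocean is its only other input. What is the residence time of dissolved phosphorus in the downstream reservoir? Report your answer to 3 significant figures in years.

73900 yr

Balance the ocean: ΣF_in = 3.0250 Tg P/yr.
Transfer to the downstream reservoir = ΣF_in − (1.401 + 0.6636) = 0.96040 Tg P/yr.
Total input to the downstream reservoir = 0.96040 + 0.4016 = 1.3620 Tg P/yr; at steady state this equals its total output.
τ = M / F = 100700 / 1.3620 = 73940 yr.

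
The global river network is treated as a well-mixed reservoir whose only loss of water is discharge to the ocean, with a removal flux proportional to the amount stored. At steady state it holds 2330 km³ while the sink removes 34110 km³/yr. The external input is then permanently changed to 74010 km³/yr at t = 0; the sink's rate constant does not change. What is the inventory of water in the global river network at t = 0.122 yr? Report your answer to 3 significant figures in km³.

The sink rate constant is k = F₀/M₀ = 34110/2330 = 14.64 yr⁻¹.
Solving dM/dt = F₁ − kM with M(0) = M₀ gives M(t) = F₁/k + (M₀ − F₁/k)·e^(−kt).
F₁/k = 74010/14.64 = 5055.5 km³; kt = 14.64 × 0.122 = 1.786, e^(−kt) = 0.1676.
M(0.122) = 5055.5 + (2330 − 5055.5) × 0.1676 = 5055.5 − 456.9 = 4598.6 km³.

4600 km³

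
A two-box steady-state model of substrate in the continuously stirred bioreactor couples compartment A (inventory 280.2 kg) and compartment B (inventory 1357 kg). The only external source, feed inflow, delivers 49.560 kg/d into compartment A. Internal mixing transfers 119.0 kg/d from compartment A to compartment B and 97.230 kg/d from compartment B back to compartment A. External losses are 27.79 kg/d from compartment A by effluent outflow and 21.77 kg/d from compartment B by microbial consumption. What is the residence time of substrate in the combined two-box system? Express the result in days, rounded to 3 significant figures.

33.0 d

Residence time in the combined system uses the total inventory and the total *external* removal — internal exchanges between the two boxes cancel.
M_total = 280.2 + 1357 = 1637.2 kg.
ΣF_external_out = 27.79 + 21.77 = 49.560 kg/d.
τ = M_total / ΣF_ext = 1637.2 / 49.560 = 33.03 d.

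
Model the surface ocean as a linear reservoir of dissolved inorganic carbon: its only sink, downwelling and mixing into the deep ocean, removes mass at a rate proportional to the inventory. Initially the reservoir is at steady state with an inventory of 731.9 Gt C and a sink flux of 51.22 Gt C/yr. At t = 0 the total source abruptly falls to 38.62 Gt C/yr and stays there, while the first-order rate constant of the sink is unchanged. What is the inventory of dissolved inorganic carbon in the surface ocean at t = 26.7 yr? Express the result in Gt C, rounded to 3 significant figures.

580 Gt C

τ = M₀/F₀ = 731.9/51.22 = 14.29 yr; rate constant k = 1/τ.
New steady state M_∞ = F₁/k = F₁·τ = 38.62 × 14.29 = 551.85 Gt C.
M(t) = M_∞ + (M₀ − M_∞)·e^(−t/τ); t/τ = 26.7/14.29 = 1.869, so e^(−t/τ) = 0.1544.
M(t) = 551.85 + 180.0 × 0.1544 = 579.64 Gt C.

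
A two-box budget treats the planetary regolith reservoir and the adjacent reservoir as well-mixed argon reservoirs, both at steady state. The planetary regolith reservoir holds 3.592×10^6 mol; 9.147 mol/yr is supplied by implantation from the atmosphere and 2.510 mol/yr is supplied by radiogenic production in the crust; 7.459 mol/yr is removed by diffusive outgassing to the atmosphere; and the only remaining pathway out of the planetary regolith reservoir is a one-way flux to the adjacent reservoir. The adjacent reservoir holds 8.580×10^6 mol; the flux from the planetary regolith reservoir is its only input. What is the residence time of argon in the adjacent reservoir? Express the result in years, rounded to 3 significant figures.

Balance the planetary regolith reservoir: ΣF_in = 9.147 + 2.510 = 11.657 mol/yr.
Flux to the adjacent reservoir = ΣF_in − (7.459) = 4.1980 mol/yr.
At steady state the output of the adjacent reservoir equals its input, 4.1980 mol/yr.
τ = M / F = 8.580×10^6 / 4.1980 = 2.044×10^6 yr.

2.04×10^6 yr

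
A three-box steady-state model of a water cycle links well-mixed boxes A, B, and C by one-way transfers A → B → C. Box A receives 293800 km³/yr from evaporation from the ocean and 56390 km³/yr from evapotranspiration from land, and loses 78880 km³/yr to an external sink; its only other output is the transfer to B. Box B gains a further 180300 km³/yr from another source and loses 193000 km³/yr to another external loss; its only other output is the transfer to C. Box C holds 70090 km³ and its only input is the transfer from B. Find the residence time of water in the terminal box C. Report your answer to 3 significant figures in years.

Box A: F(A→B) = (293800 + 56390) − 78880 = 271310 km³/yr.
Box B: F(B→C) = (271310 + 180300) − 193000 = 258610 km³/yr.
Box C throughput = its input = 258610 km³/yr; τ = 70090 / 258610 = 0.2710 yr.

0.271 yr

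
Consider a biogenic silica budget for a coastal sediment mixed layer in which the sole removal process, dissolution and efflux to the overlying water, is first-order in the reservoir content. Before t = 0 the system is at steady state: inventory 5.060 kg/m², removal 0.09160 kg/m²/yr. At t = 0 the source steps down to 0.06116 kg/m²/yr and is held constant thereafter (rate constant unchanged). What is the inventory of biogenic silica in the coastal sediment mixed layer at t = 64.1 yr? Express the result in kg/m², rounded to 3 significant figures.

τ = M₀/F₀ = 5.060/0.09160 = 55.24 yr; rate constant k = 1/τ.
New steady state M_∞ = F₁/k = F₁·τ = 0.06116 × 55.24 = 3.3785 kg/m².
M(t) = M_∞ + (M₀ − M_∞)·e^(−t/τ); t/τ = 64.1/55.24 = 1.160, so e^(−t/τ) = 0.3134.
M(t) = 3.3785 + 1.682 × 0.3134 = 3.9054 kg/m².

3.91 kg/m²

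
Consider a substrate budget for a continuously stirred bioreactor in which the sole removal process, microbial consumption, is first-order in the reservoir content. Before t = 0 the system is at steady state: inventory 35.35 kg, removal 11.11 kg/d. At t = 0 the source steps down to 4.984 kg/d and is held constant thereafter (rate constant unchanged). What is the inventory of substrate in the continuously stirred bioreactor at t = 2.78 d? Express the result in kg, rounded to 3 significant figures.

τ = M₀/F₀ = 35.35/11.11 = 3.182 d; rate constant k = 1/τ.
New steady state M_∞ = F₁/k = F₁·τ = 4.984 × 3.182 = 15.858 kg.
M(t) = M_∞ + (M₀ − M_∞)·e^(−t/τ); t/τ = 2.78/3.182 = 0.8737, so e^(−t/τ) = 0.4174.
M(t) = 15.858 + 19.49 × 0.4174 = 23.994 kg.

24.0 kg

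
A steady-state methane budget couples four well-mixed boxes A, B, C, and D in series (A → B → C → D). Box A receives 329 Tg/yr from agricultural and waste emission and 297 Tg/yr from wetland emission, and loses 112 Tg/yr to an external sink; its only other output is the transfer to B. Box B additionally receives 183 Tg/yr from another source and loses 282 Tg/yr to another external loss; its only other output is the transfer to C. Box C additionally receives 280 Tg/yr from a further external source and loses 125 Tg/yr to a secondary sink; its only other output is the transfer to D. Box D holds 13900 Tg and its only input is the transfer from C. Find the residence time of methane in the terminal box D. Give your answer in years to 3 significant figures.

Box A: F(A→B) = (329 + 297) − 112 = 514.00 Tg/yr.
Box B: F(B→C) = (514.00 + 183) − 282 = 415.00 Tg/yr.
Box C: F(C→D) = (415.00 + 280) − 125 = 570.00 Tg/yr.
Box D throughput = its input = 570.00 Tg/yr; τ = 13900 / 570.00 = 24.39 yr.

24.4 yr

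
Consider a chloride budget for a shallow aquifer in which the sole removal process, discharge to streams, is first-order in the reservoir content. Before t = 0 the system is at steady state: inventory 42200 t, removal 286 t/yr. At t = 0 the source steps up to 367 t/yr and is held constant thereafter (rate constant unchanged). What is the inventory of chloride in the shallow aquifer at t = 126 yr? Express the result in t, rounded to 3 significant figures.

The sink rate constant is k = F₀/M₀ = 286/42200 = 0.006777 yr⁻¹.
Solving dM/dt = F₁ − kM with M(0) = M₀ gives M(t) = F₁/k + (M₀ − F₁/k)·e^(−kt).
F₁/k = 367/0.006777 = 54152 t; kt = 0.006777 × 126 = 0.8539, e^(−kt) = 0.4257.
M(126) = 54152 + (42200 − 54152) × 0.4257 = 54152 − 5088 = 49063 t.

49100 t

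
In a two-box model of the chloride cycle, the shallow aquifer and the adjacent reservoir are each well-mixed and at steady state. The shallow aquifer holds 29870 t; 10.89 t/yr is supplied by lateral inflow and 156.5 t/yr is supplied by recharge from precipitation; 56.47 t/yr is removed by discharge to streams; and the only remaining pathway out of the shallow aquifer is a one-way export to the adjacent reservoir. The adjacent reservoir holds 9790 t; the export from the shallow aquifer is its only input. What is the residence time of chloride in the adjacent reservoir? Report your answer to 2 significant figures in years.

Balance the shallow aquifer: ΣF_in = 10.89 + 156.5 = 167.39 t/yr.
Export to the adjacent reservoir = ΣF_in − (56.47) = 110.92 t/yr.
At steady state the output of the adjacent reservoir equals its input, 110.92 t/yr.
τ = M / F = 9790 / 110.92 = 88.26 yr.

88 yr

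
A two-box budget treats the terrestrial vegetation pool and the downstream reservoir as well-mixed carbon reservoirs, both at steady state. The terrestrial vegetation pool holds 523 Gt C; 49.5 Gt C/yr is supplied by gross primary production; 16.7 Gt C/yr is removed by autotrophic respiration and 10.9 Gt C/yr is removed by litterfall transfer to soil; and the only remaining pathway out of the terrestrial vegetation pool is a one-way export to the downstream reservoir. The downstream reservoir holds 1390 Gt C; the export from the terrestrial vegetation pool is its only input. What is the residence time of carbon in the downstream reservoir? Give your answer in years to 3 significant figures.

Balance the terrestrial vegetation pool: ΣF_in = 49.500 Gt C/yr.
Export to the downstream reservoir = ΣF_in − (16.7 + 10.9) = 21.900 Gt C/yr.
At steady state the output of the downstream reservoir equals its input, 21.900 Gt C/yr.
τ = M / F = 1390 / 21.900 = 63.47 yr.

63.5 yr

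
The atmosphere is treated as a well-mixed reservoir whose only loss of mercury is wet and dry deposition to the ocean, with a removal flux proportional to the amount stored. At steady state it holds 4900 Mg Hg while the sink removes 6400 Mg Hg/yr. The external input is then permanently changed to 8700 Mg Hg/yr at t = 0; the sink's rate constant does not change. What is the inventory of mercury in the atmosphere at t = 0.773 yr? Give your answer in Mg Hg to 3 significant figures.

6020 Mg Hg

The sink rate constant is k = F₀/M₀ = 6400/4900 = 1.306 yr⁻¹.
Solving dM/dt = F₁ − kM with M(0) = M₀ gives M(t) = F₁/k + (M₀ − F₁/k)·e^(−kt).
F₁/k = 8700/1.306 = 6660.9 Mg Hg; kt = 1.306 × 0.773 = 1.010, e^(−kt) = 0.3644.
M(0.773) = 6660.9 + (4900 − 6660.9) × 0.3644 = 6660.9 − 641.6 = 6019.3 Mg Hg.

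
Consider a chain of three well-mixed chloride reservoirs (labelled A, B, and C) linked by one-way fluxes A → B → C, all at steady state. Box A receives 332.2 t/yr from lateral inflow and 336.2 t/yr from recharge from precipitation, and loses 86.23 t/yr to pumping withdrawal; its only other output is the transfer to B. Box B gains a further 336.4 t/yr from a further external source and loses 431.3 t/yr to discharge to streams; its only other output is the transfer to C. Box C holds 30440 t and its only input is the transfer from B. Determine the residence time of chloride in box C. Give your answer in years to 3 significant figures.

62.5 yr

Box A: F(A→B) = (332.2 + 336.2) − 86.23 = 582.17 t/yr.
Box B: F(B→C) = (582.17 + 336.4) − 431.3 = 487.27 t/yr.
Box C throughput = its input = 487.27 t/yr; τ = 30440 / 487.27 = 62.47 yr.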